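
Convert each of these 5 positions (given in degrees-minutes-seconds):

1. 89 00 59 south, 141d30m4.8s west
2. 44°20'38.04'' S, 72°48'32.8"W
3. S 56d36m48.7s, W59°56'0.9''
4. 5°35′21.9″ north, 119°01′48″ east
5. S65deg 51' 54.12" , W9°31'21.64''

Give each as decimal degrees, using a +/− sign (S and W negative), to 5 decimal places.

Point 1:
  φ: 89 + 0/60 + 59/3600 = 89.016389
  S ⇒ negate
  λ: 141° + 30/60 + 4.8/3600 = 141 + 0.500000 + 0.001333 = 141.501333
  W ⇒ negate
Point 2:
  Latitude: 44 + 20/60 + 38.04/3600 = 44.343900
  S ⇒ negate
  Lon: 48′ + 32.8″ = 48.54667′; 72 + 48.54667/60 = 72.809111
  hemisphere W, so the sign is −
Point 3:
  φ: 56 + 36/60 + 48.7/3600 = 56.613528
  S → negative
  Lon: 59 + 56/60 + 0.9/3600 = 59.933583
  hemisphere W, so the sign is −
Point 4:
  φ: 35′ + 21.9″ = 35.36500′; 5 + 35.36500/60 = 5.589417
  N → positive
  Longitude: 119° + 1/60 + 48/3600 = 119 + 0.016667 + 0.013333 = 119.030000
  E ⇒ keep positive
Point 5:
  φ: 65 + 51/60 + 54.12/3600 = 65.865033
  S → negative
  Lon: 31′ + 21.64″ = 31.36067′; 9 + 31.36067/60 = 9.522678
  hemisphere W, so the sign is −

1. -89.01639, -141.50133
2. -44.34390, -72.80911
3. -56.61353, -59.93358
4. 5.58942, 119.03000
5. -65.86503, -9.52268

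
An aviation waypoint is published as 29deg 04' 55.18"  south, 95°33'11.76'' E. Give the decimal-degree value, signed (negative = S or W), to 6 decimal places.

Lat: 29 + 4/60 + 55.18/3600 = 29.0819944
hemisphere S, so the sign is −
Lon: 33′ + 11.76″ = 33.19600′; 95 + 33.19600/60 = 95.5532667
E → positive

-29.081994, 95.553267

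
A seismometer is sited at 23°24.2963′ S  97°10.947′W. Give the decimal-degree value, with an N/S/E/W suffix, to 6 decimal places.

Latitude: 24.2963′ = 0.404938°; total 23.4049383
Longitude: 97 + 10.947/60 = 97.1824500

23.404938° S, 97.182450° W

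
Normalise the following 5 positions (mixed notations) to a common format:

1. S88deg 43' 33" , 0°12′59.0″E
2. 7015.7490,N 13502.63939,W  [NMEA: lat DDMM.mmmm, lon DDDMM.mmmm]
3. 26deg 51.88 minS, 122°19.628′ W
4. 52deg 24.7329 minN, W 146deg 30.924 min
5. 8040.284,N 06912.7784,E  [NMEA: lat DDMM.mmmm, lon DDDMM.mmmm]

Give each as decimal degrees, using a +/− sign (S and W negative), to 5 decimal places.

Point 1:
  Latitude: 88° + 43/60 + 33/3600 = 88 + 0.716667 + 0.009167 = 88.725833
  S ⇒ negate
  Longitude: 0 + 12/60 + 59/3600 = 0.216389
  E ⇒ keep positive
Point 2:
  φ: degrees = first 2 digits = 70, minutes = 15.749; 70 + 15.749/60 = 70.262483
  N → positive
  Longitude: split at 3 digits → 135° and 2.63939′; 135 + 2.63939/60 = 135.043990
  hemisphere W, so the sign is −
Point 3:
  φ: 26 + 51.88/60 = 26.864667
  S → negative
  Lon: 122 + 19.628/60 = 122.327133
  W ⇒ negate
Point 4:
  Lat: 24.7329′ = 0.412215°; total 52.412215
  N ⇒ keep positive
  Longitude: 30.924′ = 0.515400°; total 146.515400
  W → negative
Point 5:
  Lat: degrees = first 2 digits = 80, minutes = 40.284; 80 + 40.284/60 = 80.671400
  N ⇒ keep positive
  Lon: split at 3 digits → 069° and 12.7784′; 69 + 12.7784/60 = 69.212973
  E ⇒ keep positive

1. -88.72583, 0.21639
2. 70.26248, -135.04399
3. -26.86467, -122.32713
4. 52.41222, -146.51540
5. 80.67140, 69.21297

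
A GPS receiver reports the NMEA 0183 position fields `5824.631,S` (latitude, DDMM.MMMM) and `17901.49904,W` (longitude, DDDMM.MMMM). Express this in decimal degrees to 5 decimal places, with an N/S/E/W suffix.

φ: degrees = first 2 digits = 58, minutes = 24.631; 58 + 24.631/60 = 58.410517
λ: degrees = first 3 digits = 179, minutes = 1.49904; 179 + 1.49904/60 = 179.024984

58.41052° S, 179.02498° W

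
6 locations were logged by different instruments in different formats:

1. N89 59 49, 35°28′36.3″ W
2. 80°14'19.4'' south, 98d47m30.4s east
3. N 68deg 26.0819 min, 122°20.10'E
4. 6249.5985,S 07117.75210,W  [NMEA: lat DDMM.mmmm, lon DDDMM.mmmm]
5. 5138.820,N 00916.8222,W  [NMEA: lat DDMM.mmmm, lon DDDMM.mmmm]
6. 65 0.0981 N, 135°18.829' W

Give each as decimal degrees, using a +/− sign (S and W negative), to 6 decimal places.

1. 89.996944, -35.476750
2. -80.238722, 98.791778
3. 68.434698, 122.335000
4. -62.826642, -71.295868
5. 51.647000, -9.280370
6. 65.001635, -135.313817

Point 1:
  φ: 89° + 59/60 + 49/3600 = 89 + 0.983333 + 0.013611 = 89.9969444
  N ⇒ keep positive
  Lon: 35° + 28/60 + 36.3/3600 = 35 + 0.466667 + 0.010083 = 35.4767500
  W ⇒ negate
Point 2:
  φ: 80° + 14/60 + 19.4/3600 = 80 + 0.233333 + 0.005389 = 80.2387222
  hemisphere S, so the sign is −
  Lon: 98 + 47/60 + 30.4/3600 = 98.7917778
  E → positive
Point 3:
  φ: 68 + 26.0819/60 = 68.4346983
  N → positive
  λ: 20.1′ = 0.335000°; total 122.3350000
  E ⇒ keep positive
Point 4:
  Latitude: degrees = first 2 digits = 62, minutes = 49.5985; 62 + 49.5985/60 = 62.8266417
  hemisphere S, so the sign is −
  Longitude: split at 3 digits → 071° and 17.7521′; 71 + 17.7521/60 = 71.2958683
  W → negative
Point 5:
  Lat: degrees = first 2 digits = 51, minutes = 38.82; 51 + 38.82/60 = 51.6470000
  N → positive
  λ: split at 3 digits → 009° and 16.8222′; 9 + 16.8222/60 = 9.2803700
  W ⇒ negate
Point 6:
  Latitude: 0.0981′ = 0.001635°; total 65.0016350
  N ⇒ keep positive
  λ: 135 + 18.829/60 = 135.3138167
  W ⇒ negate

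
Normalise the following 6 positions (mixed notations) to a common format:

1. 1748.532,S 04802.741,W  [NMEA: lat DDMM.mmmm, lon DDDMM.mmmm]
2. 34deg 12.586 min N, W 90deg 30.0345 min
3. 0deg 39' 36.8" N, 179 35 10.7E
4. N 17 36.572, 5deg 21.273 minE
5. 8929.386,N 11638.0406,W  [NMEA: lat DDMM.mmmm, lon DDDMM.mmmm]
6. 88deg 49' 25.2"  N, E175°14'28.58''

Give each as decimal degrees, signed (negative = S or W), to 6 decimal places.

1. -17.808867, -48.045683
2. 34.209767, -90.500575
3. 0.660222, 179.586306
4. 17.609533, 5.354550
5. 89.489767, -116.634010
6. 88.823667, 175.241272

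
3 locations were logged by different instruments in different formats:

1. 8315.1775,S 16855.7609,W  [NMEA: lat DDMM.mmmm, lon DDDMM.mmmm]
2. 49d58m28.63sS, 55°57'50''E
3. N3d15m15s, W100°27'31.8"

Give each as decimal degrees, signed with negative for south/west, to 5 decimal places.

1. -83.25296, -168.92935
2. -49.97462, 55.96389
3. 3.25417, -100.45883

Point 1:
  Lat: degrees = first 2 digits = 83, minutes = 15.1775; 83 + 15.1775/60 = 83.252958
  hemisphere S, so the sign is −
  Lon: degrees = first 3 digits = 168, minutes = 55.7609; 168 + 55.7609/60 = 168.929348
  W ⇒ negate
Point 2:
  Lat: 58′ + 28.63″ = 58.47717′; 49 + 58.47717/60 = 49.974619
  hemisphere S, so the sign is −
  λ: 55° + 57/60 + 50/3600 = 55 + 0.950000 + 0.013889 = 55.963889
  E ⇒ keep positive
Point 3:
  Lat: 15′ + 15″ = 15.25000′; 3 + 15.25000/60 = 3.254167
  N ⇒ keep positive
  Lon: 27′ + 31.8″ = 27.53000′; 100 + 27.53000/60 = 100.458833
  W → negative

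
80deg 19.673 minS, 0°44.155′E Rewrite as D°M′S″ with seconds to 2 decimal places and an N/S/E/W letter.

Latitude: 19.67300′ → 19′ and 0.67300 × 60 = 40.3800″
Lon: 44.15500′ → 44′ and 0.15500 × 60 = 9.3000″

80°19′40.38″ S, 0°44′9.30″ E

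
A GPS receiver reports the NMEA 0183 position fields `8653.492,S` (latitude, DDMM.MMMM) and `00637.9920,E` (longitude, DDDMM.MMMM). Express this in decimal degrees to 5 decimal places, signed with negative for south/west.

-86.89153, 6.63320

Latitude: degrees = first 2 digits = 86, minutes = 53.492; 86 + 53.492/60 = 86.891533
S → negative
Lon: degrees = first 3 digits = 6, minutes = 37.992; 6 + 37.992/60 = 6.633200
E ⇒ keep positive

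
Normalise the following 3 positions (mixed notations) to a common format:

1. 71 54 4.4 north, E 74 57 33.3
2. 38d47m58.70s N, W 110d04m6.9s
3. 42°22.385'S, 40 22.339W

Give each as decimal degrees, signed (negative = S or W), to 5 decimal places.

1. 71.90122, 74.95925
2. 38.79964, -110.06858
3. -42.37308, -40.37232

Point 1:
  φ: 54′ + 4.4″ = 54.07333′; 71 + 54.07333/60 = 71.901222
  N ⇒ keep positive
  Lon: 57′ + 33.3″ = 57.55500′; 74 + 57.55500/60 = 74.959250
  E ⇒ keep positive
Point 2:
  Lat: 38 + 47/60 + 58.7/3600 = 38.799639
  N → positive
  Longitude: 4′ + 6.9″ = 4.11500′; 110 + 4.11500/60 = 110.068583
  hemisphere W, so the sign is −
Point 3:
  Latitude: 22.385′ = 0.373083°; total 42.373083
  S → negative
  Lon: 40 + 22.339/60 = 40.372317
  W ⇒ negate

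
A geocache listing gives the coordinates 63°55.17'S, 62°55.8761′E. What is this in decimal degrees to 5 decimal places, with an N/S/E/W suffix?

Latitude: 63 + 55.17/60 = 63.919500
Lon: 62 + 55.8761/60 = 62.931268

63.91950° S, 62.93127° E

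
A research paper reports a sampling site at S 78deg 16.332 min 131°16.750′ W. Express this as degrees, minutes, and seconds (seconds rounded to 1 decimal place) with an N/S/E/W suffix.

φ: fractional minutes 0.33200 × 60 = 19.920″
λ: 16.75000′ → 16′ and 0.75000 × 60 = 45.000″

78°16′19.9″ S, 131°16′45.0″ W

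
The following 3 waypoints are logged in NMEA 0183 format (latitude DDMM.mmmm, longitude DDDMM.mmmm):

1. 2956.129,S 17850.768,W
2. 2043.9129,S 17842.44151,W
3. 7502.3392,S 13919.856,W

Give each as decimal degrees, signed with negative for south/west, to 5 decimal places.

Point 1:
  φ: degrees = first 2 digits = 29, minutes = 56.129; 29 + 56.129/60 = 29.935483
  hemisphere S, so the sign is −
  Longitude: degrees = first 3 digits = 178, minutes = 50.768; 178 + 50.768/60 = 178.846133
  hemisphere W, so the sign is −
Point 2:
  Latitude: split at 2 digits → 20° and 43.9129′; 20 + 43.9129/60 = 20.731882
  S → negative
  λ: split at 3 digits → 178° and 42.44151′; 178 + 42.44151/60 = 178.707359
  W → negative
Point 3:
  Latitude: split at 2 digits → 75° and 2.3392′; 75 + 2.3392/60 = 75.038987
  hemisphere S, so the sign is −
  Longitude: split at 3 digits → 139° and 19.856′; 139 + 19.856/60 = 139.330933
  W ⇒ negate

1. -29.93548, -178.84613
2. -20.73188, -178.70736
3. -75.03899, -139.33093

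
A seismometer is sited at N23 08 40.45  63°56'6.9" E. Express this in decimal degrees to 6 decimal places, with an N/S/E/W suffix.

23.144569° N, 63.935250° E

φ: 8′ + 40.45″ = 8.67417′; 23 + 8.67417/60 = 23.1445694
λ: 56′ + 6.9″ = 56.11500′; 63 + 56.11500/60 = 63.9352500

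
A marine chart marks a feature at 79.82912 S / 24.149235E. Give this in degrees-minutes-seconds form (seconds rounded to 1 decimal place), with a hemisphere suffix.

79°49′44.8″ S, 24°08′57.2″ E

Latitude: 0.829120° → 49.74720′; 0.74720 × 60 = 44.832″
Longitude: 0.149235 × 60 = 8.95410′ → 8′, remainder × 60 = 57.246″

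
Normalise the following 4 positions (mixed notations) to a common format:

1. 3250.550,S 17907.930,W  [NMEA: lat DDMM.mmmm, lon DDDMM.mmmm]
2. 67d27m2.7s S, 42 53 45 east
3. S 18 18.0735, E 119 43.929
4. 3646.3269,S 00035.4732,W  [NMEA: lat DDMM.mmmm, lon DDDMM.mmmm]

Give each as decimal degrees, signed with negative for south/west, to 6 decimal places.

1. -32.842500, -179.132167
2. -67.450750, 42.895833
3. -18.301225, 119.732150
4. -36.772115, -0.591220

Point 1:
  φ: degrees = first 2 digits = 32, minutes = 50.55; 32 + 50.55/60 = 32.8425000
  S → negative
  λ: split at 3 digits → 179° and 7.93′; 179 + 7.93/60 = 179.1321667
  W ⇒ negate
Point 2:
  φ: 67 + 27/60 + 2.7/3600 = 67.4507500
  S → negative
  Lon: 53′ + 45″ = 53.75000′; 42 + 53.75000/60 = 42.8958333
  E → positive
Point 3:
  Lat: 18 + 18.0735/60 = 18.3012250
  S ⇒ negate
  Lon: 43.929′ = 0.732150°; total 119.7321500
  E ⇒ keep positive
Point 4:
  φ: degrees = first 2 digits = 36, minutes = 46.3269; 36 + 46.3269/60 = 36.7721150
  S ⇒ negate
  Longitude: degrees = first 3 digits = 0, minutes = 35.4732; 0 + 35.4732/60 = 0.5912200
  W ⇒ negate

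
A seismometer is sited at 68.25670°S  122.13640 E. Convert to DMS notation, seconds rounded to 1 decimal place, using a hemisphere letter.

Lat: whole degrees 68; 15.40200′ → 15′ and 24.120″
λ: 0.136400° → 8.18400′; 0.18400 × 60 = 11.040″

68°15′24.1″ S, 122°08′11.0″ E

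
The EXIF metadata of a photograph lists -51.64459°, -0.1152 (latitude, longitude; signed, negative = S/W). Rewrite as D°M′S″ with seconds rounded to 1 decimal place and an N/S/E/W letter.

51°38′40.5″ S, 0°06′54.7″ W

Latitude is negative → S; |value| = 51.644590
φ: whole degrees 51; 38.67540′ → 38′ and 40.524″
Longitude is negative → W; |value| = 0.115200
Longitude: whole degrees 0; 6.91200′ → 6′ and 54.720″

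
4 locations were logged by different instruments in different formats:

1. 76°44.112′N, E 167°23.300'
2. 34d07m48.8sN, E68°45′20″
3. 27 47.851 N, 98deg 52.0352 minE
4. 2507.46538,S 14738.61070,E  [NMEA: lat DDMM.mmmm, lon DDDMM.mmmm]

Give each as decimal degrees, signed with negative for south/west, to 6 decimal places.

1. 76.735200, 167.388333
2. 34.130222, 68.755556
3. 27.797517, 98.867253
4. -25.124423, 147.643512

Point 1:
  Lat: 76 + 44.112/60 = 76.7352000
  N → positive
  Lon: 167 + 23.3/60 = 167.3883333
  E → positive
Point 2:
  Lat: 7′ + 48.8″ = 7.81333′; 34 + 7.81333/60 = 34.1302222
  N → positive
  Lon: 68° + 45/60 + 20/3600 = 68 + 0.750000 + 0.005556 = 68.7555556
  E ⇒ keep positive
Point 3:
  φ: 47.851′ = 0.797517°; total 27.7975167
  N → positive
  Longitude: 98 + 52.0352/60 = 98.8672533
  E ⇒ keep positive
Point 4:
  φ: degrees = first 2 digits = 25, minutes = 7.46538; 25 + 7.46538/60 = 25.1244230
  S ⇒ negate
  Longitude: degrees = first 3 digits = 147, minutes = 38.6107; 147 + 38.6107/60 = 147.6435117
  E → positive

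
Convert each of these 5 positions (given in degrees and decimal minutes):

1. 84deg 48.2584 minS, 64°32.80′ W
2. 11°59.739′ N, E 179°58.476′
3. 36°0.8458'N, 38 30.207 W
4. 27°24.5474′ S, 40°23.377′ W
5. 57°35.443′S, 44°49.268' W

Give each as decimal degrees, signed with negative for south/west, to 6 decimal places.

1. -84.804307, -64.546667
2. 11.995650, 179.974600
3. 36.014097, -38.503450
4. -27.409123, -40.389617
5. -57.590717, -44.821133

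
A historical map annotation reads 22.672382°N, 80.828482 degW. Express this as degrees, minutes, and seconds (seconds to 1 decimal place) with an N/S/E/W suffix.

φ: 0.672382° → 40.34292′; 0.34292 × 60 = 20.575″
λ: whole degrees 80; 49.70892′ → 49′ and 42.535″

22°40′20.6″ N, 80°49′42.5″ W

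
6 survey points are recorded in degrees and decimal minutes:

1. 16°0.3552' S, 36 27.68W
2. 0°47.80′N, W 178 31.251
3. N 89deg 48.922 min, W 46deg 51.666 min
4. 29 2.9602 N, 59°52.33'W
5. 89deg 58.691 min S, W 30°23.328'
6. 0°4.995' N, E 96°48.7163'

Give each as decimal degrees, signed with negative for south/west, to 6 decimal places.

1. -16.005920, -36.461333
2. 0.796667, -178.520850
3. 89.815367, -46.861100
4. 29.049337, -59.872167
5. -89.978183, -30.388800
6. 0.083250, 96.811938

Point 1:
  Lat: 0.3552′ = 0.005920°; total 16.0059200
  hemisphere S, so the sign is −
  λ: 36 + 27.68/60 = 36.4613333
  W ⇒ negate
Point 2:
  Lat: 0 + 47.8/60 = 0.7966667
  N ⇒ keep positive
  λ: 178 + 31.251/60 = 178.5208500
  hemisphere W, so the sign is −
Point 3:
  φ: 48.922′ = 0.815367°; total 89.8153667
  N ⇒ keep positive
  λ: 51.666′ = 0.861100°; total 46.8611000
  W ⇒ negate
Point 4:
  Lat: 29 + 2.9602/60 = 29.0493367
  N → positive
  λ: 59 + 52.33/60 = 59.8721667
  hemisphere W, so the sign is −
Point 5:
  Lat: 89 + 58.691/60 = 89.9781833
  S → negative
  Longitude: 30 + 23.328/60 = 30.3888000
  W → negative
Point 6:
  Lat: 4.995′ = 0.083250°; total 0.0832500
  N ⇒ keep positive
  Lon: 48.7163′ = 0.811938°; total 96.8119383
  E ⇒ keep positive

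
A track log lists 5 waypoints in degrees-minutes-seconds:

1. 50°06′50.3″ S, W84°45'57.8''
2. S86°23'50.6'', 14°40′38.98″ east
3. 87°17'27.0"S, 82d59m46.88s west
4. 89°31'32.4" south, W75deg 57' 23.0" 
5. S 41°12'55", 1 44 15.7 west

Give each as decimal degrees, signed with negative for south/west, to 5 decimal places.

1. -50.11397, -84.76606
2. -86.39739, 14.67749
3. -87.29083, -82.99636
4. -89.52567, -75.95639
5. -41.21528, -1.73769

Point 1:
  Lat: 50 + 6/60 + 50.3/3600 = 50.113972
  S ⇒ negate
  Longitude: 84 + 45/60 + 57.8/3600 = 84.766056
  W → negative
Point 2:
  Lat: 86° + 23/60 + 50.6/3600 = 86 + 0.383333 + 0.014056 = 86.397389
  hemisphere S, so the sign is −
  Lon: 40′ + 38.98″ = 40.64967′; 14 + 40.64967/60 = 14.677494
  E ⇒ keep positive
Point 3:
  φ: 87 + 17/60 + 27/3600 = 87.290833
  S → negative
  λ: 82 + 59/60 + 46.88/3600 = 82.996356
  hemisphere W, so the sign is −
Point 4:
  Lat: 89° + 31/60 + 32.4/3600 = 89 + 0.516667 + 0.009000 = 89.525667
  S ⇒ negate
  λ: 75° + 57/60 + 23/3600 = 75 + 0.950000 + 0.006389 = 75.956389
  hemisphere W, so the sign is −
Point 5:
  Latitude: 41 + 12/60 + 55/3600 = 41.215278
  hemisphere S, so the sign is −
  Lon: 1 + 44/60 + 15.7/3600 = 1.737694
  hemisphere W, so the sign is −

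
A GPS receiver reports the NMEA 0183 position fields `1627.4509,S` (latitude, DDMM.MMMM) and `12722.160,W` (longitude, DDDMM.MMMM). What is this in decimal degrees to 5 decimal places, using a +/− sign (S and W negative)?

-16.45752, -127.36933

Latitude: degrees = first 2 digits = 16, minutes = 27.4509; 16 + 27.4509/60 = 16.457515
S → negative
λ: split at 3 digits → 127° and 22.16′; 127 + 22.16/60 = 127.369333
hemisphere W, so the sign is −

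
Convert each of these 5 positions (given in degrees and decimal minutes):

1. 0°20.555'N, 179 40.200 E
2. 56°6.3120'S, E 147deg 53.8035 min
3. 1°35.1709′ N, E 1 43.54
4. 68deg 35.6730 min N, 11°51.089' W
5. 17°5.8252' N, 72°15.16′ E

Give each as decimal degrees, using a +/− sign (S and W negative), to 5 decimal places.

1. 0.34258, 179.67000
2. -56.10520, 147.89673
3. 1.58618, 1.72567
4. 68.59455, -11.85148
5. 17.09709, 72.25267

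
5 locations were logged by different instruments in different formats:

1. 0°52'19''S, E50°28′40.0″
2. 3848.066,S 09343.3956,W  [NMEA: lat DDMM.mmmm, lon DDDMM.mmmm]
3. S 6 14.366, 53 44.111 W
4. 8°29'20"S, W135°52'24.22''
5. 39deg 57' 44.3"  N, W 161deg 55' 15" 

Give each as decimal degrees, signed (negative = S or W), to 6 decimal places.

Point 1:
  Lat: 0 + 52/60 + 19/3600 = 0.8719444
  S ⇒ negate
  Lon: 50° + 28/60 + 40/3600 = 50 + 0.466667 + 0.011111 = 50.4777778
  E → positive
Point 2:
  Lat: degrees = first 2 digits = 38, minutes = 48.066; 38 + 48.066/60 = 38.8011000
  S → negative
  λ: degrees = first 3 digits = 93, minutes = 43.3956; 93 + 43.3956/60 = 93.7232600
  hemisphere W, so the sign is −
Point 3:
  φ: 14.366′ = 0.239433°; total 6.2394333
  S → negative
  Lon: 44.111′ = 0.735183°; total 53.7351833
  hemisphere W, so the sign is −
Point 4:
  φ: 29′ + 20″ = 29.33333′; 8 + 29.33333/60 = 8.4888889
  hemisphere S, so the sign is −
  λ: 135° + 52/60 + 24.22/3600 = 135 + 0.866667 + 0.006728 = 135.8733944
  W → negative
Point 5:
  Latitude: 39° + 57/60 + 44.3/3600 = 39 + 0.950000 + 0.012306 = 39.9623056
  N → positive
  λ: 161 + 55/60 + 15/3600 = 161.9208333
  W ⇒ negate

1. -0.871944, 50.477778
2. -38.801100, -93.723260
3. -6.239433, -53.735183
4. -8.488889, -135.873394
5. 39.962306, -161.920833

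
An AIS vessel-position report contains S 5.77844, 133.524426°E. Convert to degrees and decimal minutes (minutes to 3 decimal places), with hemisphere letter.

Latitude: minutes = (5.778440 − 5) × 60 = 46.70640
Lon: minutes = (133.524426 − 133) × 60 = 31.46556

5° 46.706′ S, 133° 31.466′ E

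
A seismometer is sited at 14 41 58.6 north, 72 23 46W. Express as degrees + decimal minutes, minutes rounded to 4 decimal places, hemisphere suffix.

14° 41.9767′ N, 72° 23.7667′ W

Lat: 41 + 58.6/60 = 41.976667′
Longitude: seconds/60 = 0.76667; minutes = 23 + 0.76667 = 23.766667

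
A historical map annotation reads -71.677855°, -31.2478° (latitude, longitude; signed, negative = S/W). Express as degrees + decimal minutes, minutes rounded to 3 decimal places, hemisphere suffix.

71° 40.671′ S, 31° 14.868′ W

Latitude is negative → S; |value| = 71.677855
Latitude: 71° + 0.677855 × 60 = 71° 40.67130′
Longitude is negative → W; |value| = 31.247800
λ: 31° + 0.247800 × 60 = 31° 14.86800′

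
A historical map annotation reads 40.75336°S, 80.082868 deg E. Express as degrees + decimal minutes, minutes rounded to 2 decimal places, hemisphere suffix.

40° 45.20′ S, 80° 4.97′ E

Lat: minutes = (40.753360 − 40) × 60 = 45.2016
Longitude: 80° + 0.082868 × 60 = 80° 4.9721′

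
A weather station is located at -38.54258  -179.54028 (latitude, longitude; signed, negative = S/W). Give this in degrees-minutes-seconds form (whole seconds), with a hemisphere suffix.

Latitude is negative → S; |value| = 38.542580
Lat: 0.542580 × 60 = 32.55480′ → 32′, remainder × 60 = 33.29″
Longitude is negative → W; |value| = 179.540280
λ: 0.540280° → 32.41680′; 0.41680 × 60 = 25.01″

38°32′33″ S, 179°32′25″ W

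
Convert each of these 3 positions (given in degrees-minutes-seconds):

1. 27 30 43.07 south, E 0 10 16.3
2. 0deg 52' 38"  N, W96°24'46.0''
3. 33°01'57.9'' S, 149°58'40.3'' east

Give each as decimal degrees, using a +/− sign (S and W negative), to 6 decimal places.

1. -27.511964, 0.171194
2. 0.877222, -96.412778
3. -33.032750, 149.977861

Point 1:
  Lat: 27 + 30/60 + 43.07/3600 = 27.5119639
  S ⇒ negate
  λ: 10′ + 16.3″ = 10.27167′; 0 + 10.27167/60 = 0.1711944
  E ⇒ keep positive
Point 2:
  φ: 0 + 52/60 + 38/3600 = 0.8772222
  N ⇒ keep positive
  Lon: 24′ + 46″ = 24.76667′; 96 + 24.76667/60 = 96.4127778
  W → negative
Point 3:
  Latitude: 1′ + 57.9″ = 1.96500′; 33 + 1.96500/60 = 33.0327500
  hemisphere S, so the sign is −
  Lon: 58′ + 40.3″ = 58.67167′; 149 + 58.67167/60 = 149.9778611
  E ⇒ keep positive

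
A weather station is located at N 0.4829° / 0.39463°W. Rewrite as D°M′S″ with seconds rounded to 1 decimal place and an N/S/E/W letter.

φ: 0.482900° → 28.97400′; 0.97400 × 60 = 58.440″
Longitude: whole degrees 0; 23.67780′ → 23′ and 40.668″

0°28′58.4″ N, 0°23′40.7″ W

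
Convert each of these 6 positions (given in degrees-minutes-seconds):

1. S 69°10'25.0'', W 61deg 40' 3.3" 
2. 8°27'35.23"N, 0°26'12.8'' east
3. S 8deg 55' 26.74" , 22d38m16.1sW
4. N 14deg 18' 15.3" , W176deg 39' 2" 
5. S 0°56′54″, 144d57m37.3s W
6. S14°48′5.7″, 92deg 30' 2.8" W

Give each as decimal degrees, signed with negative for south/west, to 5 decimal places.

1. -69.17361, -61.66758
2. 8.45979, 0.43689
3. -8.92409, -22.63781
4. 14.30425, -176.65056
5. -0.94833, -144.96036
6. -14.80158, -92.50078

Point 1:
  φ: 10′ + 25″ = 10.41667′; 69 + 10.41667/60 = 69.173611
  hemisphere S, so the sign is −
  Lon: 40′ + 3.3″ = 40.05500′; 61 + 40.05500/60 = 61.667583
  W ⇒ negate
Point 2:
  Latitude: 27′ + 35.23″ = 27.58717′; 8 + 27.58717/60 = 8.459786
  N ⇒ keep positive
  λ: 0° + 26/60 + 12.8/3600 = 0 + 0.433333 + 0.003556 = 0.436889
  E → positive
Point 3:
  Latitude: 8 + 55/60 + 26.74/3600 = 8.924094
  hemisphere S, so the sign is −
  Lon: 22° + 38/60 + 16.1/3600 = 22 + 0.633333 + 0.004472 = 22.637806
  hemisphere W, so the sign is −
Point 4:
  Lat: 18′ + 15.3″ = 18.25500′; 14 + 18.25500/60 = 14.304250
  N → positive
  Longitude: 39′ + 2″ = 39.03333′; 176 + 39.03333/60 = 176.650556
  W ⇒ negate
Point 5:
  Lat: 0° + 56/60 + 54/3600 = 0 + 0.933333 + 0.015000 = 0.948333
  hemisphere S, so the sign is −
  λ: 57′ + 37.3″ = 57.62167′; 144 + 57.62167/60 = 144.960361
  hemisphere W, so the sign is −
Point 6:
  Lat: 14 + 48/60 + 5.7/3600 = 14.801583
  S → negative
  λ: 30′ + 2.8″ = 30.04667′; 92 + 30.04667/60 = 92.500778
  hemisphere W, so the sign is −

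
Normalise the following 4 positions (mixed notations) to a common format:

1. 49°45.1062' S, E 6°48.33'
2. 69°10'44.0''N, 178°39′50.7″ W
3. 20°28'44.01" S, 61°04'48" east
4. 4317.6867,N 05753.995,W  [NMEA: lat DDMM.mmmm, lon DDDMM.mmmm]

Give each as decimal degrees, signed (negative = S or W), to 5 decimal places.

Point 1:
  Latitude: 45.1062′ = 0.751770°; total 49.751770
  S → negative
  Lon: 48.33′ = 0.805500°; total 6.805500
  E → positive
Point 2:
  φ: 69 + 10/60 + 44/3600 = 69.178889
  N → positive
  Longitude: 178 + 39/60 + 50.7/3600 = 178.664083
  W → negative
Point 3:
  Latitude: 28′ + 44.01″ = 28.73350′; 20 + 28.73350/60 = 20.478892
  S → negative
  Lon: 4′ + 48″ = 4.80000′; 61 + 4.80000/60 = 61.080000
  E ⇒ keep positive
Point 4:
  Lat: degrees = first 2 digits = 43, minutes = 17.6867; 43 + 17.6867/60 = 43.294778
  N ⇒ keep positive
  Lon: split at 3 digits → 057° and 53.995′; 57 + 53.995/60 = 57.899917
  W ⇒ negate

1. -49.75177, 6.80550
2. 69.17889, -178.66408
3. -20.47889, 61.08000
4. 43.29478, -57.89992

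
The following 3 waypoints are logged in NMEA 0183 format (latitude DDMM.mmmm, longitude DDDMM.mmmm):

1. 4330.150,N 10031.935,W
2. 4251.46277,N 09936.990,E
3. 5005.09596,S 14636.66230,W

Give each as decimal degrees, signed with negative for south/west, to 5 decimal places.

1. 43.50250, -100.53225
2. 42.85771, 99.61650
3. -50.08493, -146.61104

Point 1:
  φ: split at 2 digits → 43° and 30.15′; 43 + 30.15/60 = 43.502500
  N ⇒ keep positive
  λ: split at 3 digits → 100° and 31.935′; 100 + 31.935/60 = 100.532250
  W ⇒ negate
Point 2:
  Latitude: split at 2 digits → 42° and 51.46277′; 42 + 51.46277/60 = 42.857713
  N ⇒ keep positive
  λ: split at 3 digits → 099° and 36.99′; 99 + 36.99/60 = 99.616500
  E ⇒ keep positive
Point 3:
  φ: degrees = first 2 digits = 50, minutes = 5.09596; 50 + 5.09596/60 = 50.084933
  hemisphere S, so the sign is −
  Longitude: degrees = first 3 digits = 146, minutes = 36.6623; 146 + 36.6623/60 = 146.611038
  hemisphere W, so the sign is −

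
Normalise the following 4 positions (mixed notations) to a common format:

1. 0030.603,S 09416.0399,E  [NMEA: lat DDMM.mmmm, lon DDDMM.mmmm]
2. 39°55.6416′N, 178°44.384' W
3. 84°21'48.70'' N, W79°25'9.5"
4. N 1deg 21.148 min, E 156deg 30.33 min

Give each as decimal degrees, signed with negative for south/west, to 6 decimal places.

1. -0.510050, 94.267332
2. 39.927360, -178.739733
3. 84.363528, -79.419306
4. 1.352467, 156.505500

Point 1:
  φ: split at 2 digits → 00° and 30.603′; 0 + 30.603/60 = 0.5100500
  hemisphere S, so the sign is −
  Longitude: split at 3 digits → 094° and 16.0399′; 94 + 16.0399/60 = 94.2673317
  E → positive
Point 2:
  Latitude: 55.6416′ = 0.927360°; total 39.9273600
  N ⇒ keep positive
  λ: 178 + 44.384/60 = 178.7397333
  W ⇒ negate
Point 3:
  Lat: 21′ + 48.7″ = 21.81167′; 84 + 21.81167/60 = 84.3635278
  N ⇒ keep positive
  Longitude: 25′ + 9.5″ = 25.15833′; 79 + 25.15833/60 = 79.4193056
  W ⇒ negate
Point 4:
  Latitude: 21.148′ = 0.352467°; total 1.3524667
  N ⇒ keep positive
  Longitude: 30.33′ = 0.505500°; total 156.5055000
  E ⇒ keep positive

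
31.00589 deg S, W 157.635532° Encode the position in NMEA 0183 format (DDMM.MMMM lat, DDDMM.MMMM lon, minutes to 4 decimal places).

Lat: fractional part 0.005890 → 0.353400 minutes
λ: minutes = (157.635532 − 157) × 60 = 38.131920

3100.3534,S / 15738.1319,W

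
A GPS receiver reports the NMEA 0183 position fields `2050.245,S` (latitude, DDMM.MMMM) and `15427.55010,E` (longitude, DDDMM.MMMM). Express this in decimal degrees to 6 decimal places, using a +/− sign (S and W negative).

-20.837417, 154.459168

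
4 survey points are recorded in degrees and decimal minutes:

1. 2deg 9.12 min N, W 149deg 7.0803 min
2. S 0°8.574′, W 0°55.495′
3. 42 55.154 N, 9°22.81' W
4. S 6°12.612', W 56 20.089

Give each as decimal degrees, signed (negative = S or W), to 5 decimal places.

1. 2.15200, -149.11801
2. -0.14290, -0.92492
3. 42.91923, -9.38017
4. -6.21020, -56.33482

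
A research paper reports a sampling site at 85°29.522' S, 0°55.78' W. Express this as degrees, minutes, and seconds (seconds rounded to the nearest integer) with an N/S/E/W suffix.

85°29′31″ S, 0°55′47″ W

φ: 29.52200′ → 29′ and 0.52200 × 60 = 31.32″
Lon: fractional minutes 0.78000 × 60 = 46.80″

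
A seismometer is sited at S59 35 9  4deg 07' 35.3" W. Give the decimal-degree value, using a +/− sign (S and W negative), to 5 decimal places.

-59.58583, -4.12647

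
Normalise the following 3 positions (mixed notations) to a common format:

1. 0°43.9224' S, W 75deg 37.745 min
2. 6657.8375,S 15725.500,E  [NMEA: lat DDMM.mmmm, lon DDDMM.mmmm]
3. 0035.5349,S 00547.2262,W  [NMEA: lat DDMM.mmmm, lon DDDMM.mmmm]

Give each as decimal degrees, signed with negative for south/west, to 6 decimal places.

Point 1:
  φ: 0 + 43.9224/60 = 0.7320400
  hemisphere S, so the sign is −
  Lon: 37.745′ = 0.629083°; total 75.6290833
  W → negative
Point 2:
  Latitude: split at 2 digits → 66° and 57.8375′; 66 + 57.8375/60 = 66.9639583
  S → negative
  Lon: degrees = first 3 digits = 157, minutes = 25.5; 157 + 25.5/60 = 157.4250000
  E → positive
Point 3:
  Lat: degrees = first 2 digits = 0, minutes = 35.5349; 0 + 35.5349/60 = 0.5922483
  hemisphere S, so the sign is −
  λ: split at 3 digits → 005° and 47.2262′; 5 + 47.2262/60 = 5.7871033
  W ⇒ negate

1. -0.732040, -75.629083
2. -66.963958, 157.425000
3. -0.592248, -5.787103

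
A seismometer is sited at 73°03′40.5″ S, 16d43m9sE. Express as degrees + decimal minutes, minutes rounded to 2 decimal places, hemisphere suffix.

73° 3.68′ S, 16° 43.15′ E

Latitude: 3 + 40.5/60 = 3.6750′
Lon: 43 + 9/60 = 43.1500′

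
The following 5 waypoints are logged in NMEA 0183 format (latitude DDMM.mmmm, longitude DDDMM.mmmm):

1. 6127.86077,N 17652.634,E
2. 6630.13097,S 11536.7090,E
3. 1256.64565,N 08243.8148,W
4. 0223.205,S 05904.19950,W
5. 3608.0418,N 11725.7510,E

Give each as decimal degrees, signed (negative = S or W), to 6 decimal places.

1. 61.464346, 176.877233
2. -66.502183, 115.611817
3. 12.944094, -82.730247
4. -2.386750, -59.069992
5. 36.134030, 117.429183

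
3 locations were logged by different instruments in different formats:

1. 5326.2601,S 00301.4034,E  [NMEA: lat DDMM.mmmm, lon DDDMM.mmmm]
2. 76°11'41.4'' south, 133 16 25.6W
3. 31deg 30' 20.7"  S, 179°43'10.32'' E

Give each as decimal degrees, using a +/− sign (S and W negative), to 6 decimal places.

1. -53.437668, 3.023390
2. -76.194833, -133.273778
3. -31.505750, 179.719533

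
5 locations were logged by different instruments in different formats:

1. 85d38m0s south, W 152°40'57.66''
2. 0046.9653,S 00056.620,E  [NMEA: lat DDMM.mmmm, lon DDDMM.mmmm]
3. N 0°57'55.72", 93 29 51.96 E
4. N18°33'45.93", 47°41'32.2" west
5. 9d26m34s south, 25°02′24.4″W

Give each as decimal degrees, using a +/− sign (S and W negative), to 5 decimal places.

Point 1:
  Latitude: 85 + 38/60 + 0/3600 = 85.633333
  hemisphere S, so the sign is −
  λ: 152° + 40/60 + 57.66/3600 = 152 + 0.666667 + 0.016017 = 152.682683
  hemisphere W, so the sign is −
Point 2:
  φ: split at 2 digits → 00° and 46.9653′; 0 + 46.9653/60 = 0.782755
  S → negative
  Lon: degrees = first 3 digits = 0, minutes = 56.62; 0 + 56.62/60 = 0.943667
  E → positive
Point 3:
  Lat: 57′ + 55.72″ = 57.92867′; 0 + 57.92867/60 = 0.965478
  N → positive
  Longitude: 93 + 29/60 + 51.96/3600 = 93.497767
  E → positive
Point 4:
  φ: 18° + 33/60 + 45.93/3600 = 18 + 0.550000 + 0.012758 = 18.562758
  N ⇒ keep positive
  λ: 47 + 41/60 + 32.2/3600 = 47.692278
  W → negative
Point 5:
  Lat: 26′ + 34″ = 26.56667′; 9 + 26.56667/60 = 9.442778
  hemisphere S, so the sign is −
  Longitude: 25 + 2/60 + 24.4/3600 = 25.040111
  W ⇒ negate

1. -85.63333, -152.68268
2. -0.78276, 0.94367
3. 0.96548, 93.49777
4. 18.56276, -47.69228
5. -9.44278, -25.04011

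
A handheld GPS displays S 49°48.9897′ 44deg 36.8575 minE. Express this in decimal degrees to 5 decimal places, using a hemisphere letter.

49.81650° S, 44.61429° E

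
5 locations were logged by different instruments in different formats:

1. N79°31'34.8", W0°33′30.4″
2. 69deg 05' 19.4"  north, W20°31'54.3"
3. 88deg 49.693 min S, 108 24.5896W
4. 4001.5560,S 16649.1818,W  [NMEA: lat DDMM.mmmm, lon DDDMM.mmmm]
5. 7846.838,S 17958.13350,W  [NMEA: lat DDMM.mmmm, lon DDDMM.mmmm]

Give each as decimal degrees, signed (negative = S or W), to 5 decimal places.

1. 79.52633, -0.55844
2. 69.08872, -20.53175
3. -88.82822, -108.40983
4. -40.02593, -166.81970
5. -78.78063, -179.96889

Point 1:
  Lat: 31′ + 34.8″ = 31.58000′; 79 + 31.58000/60 = 79.526333
  N ⇒ keep positive
  λ: 0° + 33/60 + 30.4/3600 = 0 + 0.550000 + 0.008444 = 0.558444
  W → negative
Point 2:
  φ: 69° + 5/60 + 19.4/3600 = 69 + 0.083333 + 0.005389 = 69.088722
  N → positive
  Lon: 20° + 31/60 + 54.3/3600 = 20 + 0.516667 + 0.015083 = 20.531750
  W ⇒ negate
Point 3:
  Lat: 49.693′ = 0.828217°; total 88.828217
  S ⇒ negate
  Longitude: 24.5896′ = 0.409827°; total 108.409827
  W ⇒ negate
Point 4:
  φ: split at 2 digits → 40° and 1.556′; 40 + 1.556/60 = 40.025933
  S ⇒ negate
  λ: degrees = first 3 digits = 166, minutes = 49.1818; 166 + 49.1818/60 = 166.819697
  W ⇒ negate
Point 5:
  Lat: degrees = first 2 digits = 78, minutes = 46.838; 78 + 46.838/60 = 78.780633
  S ⇒ negate
  Lon: split at 3 digits → 179° and 58.1335′; 179 + 58.1335/60 = 179.968892
  W → negative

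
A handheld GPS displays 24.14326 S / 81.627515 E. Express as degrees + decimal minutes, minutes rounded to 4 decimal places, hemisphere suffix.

24° 8.5956′ S, 81° 37.6509′ E

φ: fractional part 0.143260 → 8.595600 minutes
Longitude: minutes = (81.627515 − 81) × 60 = 37.650900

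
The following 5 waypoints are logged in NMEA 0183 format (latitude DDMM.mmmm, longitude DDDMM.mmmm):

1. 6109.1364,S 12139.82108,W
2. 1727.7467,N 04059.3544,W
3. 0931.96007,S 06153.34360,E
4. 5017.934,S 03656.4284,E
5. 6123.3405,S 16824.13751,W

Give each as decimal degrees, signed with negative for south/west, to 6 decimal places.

Point 1:
  Lat: split at 2 digits → 61° and 9.1364′; 61 + 9.1364/60 = 61.1522733
  S ⇒ negate
  λ: split at 3 digits → 121° and 39.82108′; 121 + 39.82108/60 = 121.6636847
  W ⇒ negate
Point 2:
  Lat: degrees = first 2 digits = 17, minutes = 27.7467; 17 + 27.7467/60 = 17.4624450
  N → positive
  λ: degrees = first 3 digits = 40, minutes = 59.3544; 40 + 59.3544/60 = 40.9892400
  W → negative
Point 3:
  φ: degrees = first 2 digits = 9, minutes = 31.96007; 9 + 31.96007/60 = 9.5326678
  S → negative
  λ: split at 3 digits → 061° and 53.3436′; 61 + 53.3436/60 = 61.8890600
  E ⇒ keep positive
Point 4:
  φ: degrees = first 2 digits = 50, minutes = 17.934; 50 + 17.934/60 = 50.2989000
  hemisphere S, so the sign is −
  Longitude: split at 3 digits → 036° and 56.4284′; 36 + 56.4284/60 = 36.9404733
  E ⇒ keep positive
Point 5:
  Lat: degrees = first 2 digits = 61, minutes = 23.3405; 61 + 23.3405/60 = 61.3890083
  S ⇒ negate
  λ: degrees = first 3 digits = 168, minutes = 24.13751; 168 + 24.13751/60 = 168.4022918
  hemisphere W, so the sign is −

1. -61.152273, -121.663685
2. 17.462445, -40.989240
3. -9.532668, 61.889060
4. -50.298900, 36.940473
5. -61.389008, -168.402292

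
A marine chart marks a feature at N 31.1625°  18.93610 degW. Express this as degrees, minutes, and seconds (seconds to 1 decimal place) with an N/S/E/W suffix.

φ: 0.162500 × 60 = 9.75000′ → 9′, remainder × 60 = 45.000″
Longitude: whole degrees 18; 56.16600′ → 56′ and 9.960″

31°09′45.0″ N, 18°56′10.0″ W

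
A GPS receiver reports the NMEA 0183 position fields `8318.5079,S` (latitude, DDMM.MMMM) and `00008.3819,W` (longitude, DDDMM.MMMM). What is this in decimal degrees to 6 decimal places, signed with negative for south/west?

Latitude: split at 2 digits → 83° and 18.5079′; 83 + 18.5079/60 = 83.3084650
S → negative
Longitude: degrees = first 3 digits = 0, minutes = 8.3819; 0 + 8.3819/60 = 0.1396983
W ⇒ negate

-83.308465, -0.139698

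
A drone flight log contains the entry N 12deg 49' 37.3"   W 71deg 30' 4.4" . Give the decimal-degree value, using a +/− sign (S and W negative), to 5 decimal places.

φ: 12° + 49/60 + 37.3/3600 = 12 + 0.816667 + 0.010361 = 12.827028
N ⇒ keep positive
Lon: 71° + 30/60 + 4.4/3600 = 71 + 0.500000 + 0.001222 = 71.501222
hemisphere W, so the sign is −

12.82703, -71.50122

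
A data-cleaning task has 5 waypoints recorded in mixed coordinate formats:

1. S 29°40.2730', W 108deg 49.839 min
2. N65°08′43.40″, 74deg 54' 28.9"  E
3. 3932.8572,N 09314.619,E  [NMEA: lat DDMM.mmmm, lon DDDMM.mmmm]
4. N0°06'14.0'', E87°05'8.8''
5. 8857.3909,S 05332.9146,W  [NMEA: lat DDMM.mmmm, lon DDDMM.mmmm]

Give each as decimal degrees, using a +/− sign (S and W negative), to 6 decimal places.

1. -29.671217, -108.830650
2. 65.145389, 74.908028
3. 39.547620, 93.243650
4. 0.103889, 87.085778
5. -88.956515, -53.548577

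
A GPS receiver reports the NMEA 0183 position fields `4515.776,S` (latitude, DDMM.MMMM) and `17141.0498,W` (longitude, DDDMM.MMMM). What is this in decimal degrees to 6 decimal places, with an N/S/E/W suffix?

45.262933° S, 171.684163° W

φ: split at 2 digits → 45° and 15.776′; 45 + 15.776/60 = 45.2629333
Longitude: split at 3 digits → 171° and 41.0498′; 171 + 41.0498/60 = 171.6841633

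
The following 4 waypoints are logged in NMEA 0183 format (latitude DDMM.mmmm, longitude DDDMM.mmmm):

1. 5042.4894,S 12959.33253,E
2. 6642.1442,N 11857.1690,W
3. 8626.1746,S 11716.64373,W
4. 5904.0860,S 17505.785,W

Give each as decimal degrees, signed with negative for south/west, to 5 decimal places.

1. -50.70816, 129.98888
2. 66.70240, -118.95282
3. -86.43624, -117.27740
4. -59.06810, -175.09642

Point 1:
  Lat: degrees = first 2 digits = 50, minutes = 42.4894; 50 + 42.4894/60 = 50.708157
  hemisphere S, so the sign is −
  Longitude: split at 3 digits → 129° and 59.33253′; 129 + 59.33253/60 = 129.988876
  E ⇒ keep positive
Point 2:
  Lat: split at 2 digits → 66° and 42.1442′; 66 + 42.1442/60 = 66.702403
  N ⇒ keep positive
  λ: degrees = first 3 digits = 118, minutes = 57.169; 118 + 57.169/60 = 118.952817
  W → negative
Point 3:
  φ: degrees = first 2 digits = 86, minutes = 26.1746; 86 + 26.1746/60 = 86.436243
  hemisphere S, so the sign is −
  λ: degrees = first 3 digits = 117, minutes = 16.64373; 117 + 16.64373/60 = 117.277396
  W → negative
Point 4:
  Latitude: split at 2 digits → 59° and 4.086′; 59 + 4.086/60 = 59.068100
  S ⇒ negate
  Longitude: degrees = first 3 digits = 175, minutes = 5.785; 175 + 5.785/60 = 175.096417
  W → negative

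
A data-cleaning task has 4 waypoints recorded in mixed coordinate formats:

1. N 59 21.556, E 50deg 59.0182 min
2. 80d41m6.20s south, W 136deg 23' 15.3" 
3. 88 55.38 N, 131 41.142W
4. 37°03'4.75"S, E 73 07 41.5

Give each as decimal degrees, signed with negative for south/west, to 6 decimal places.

1. 59.359267, 50.983637
2. -80.685056, -136.387583
3. 88.923000, -131.685700
4. -37.051319, 73.128194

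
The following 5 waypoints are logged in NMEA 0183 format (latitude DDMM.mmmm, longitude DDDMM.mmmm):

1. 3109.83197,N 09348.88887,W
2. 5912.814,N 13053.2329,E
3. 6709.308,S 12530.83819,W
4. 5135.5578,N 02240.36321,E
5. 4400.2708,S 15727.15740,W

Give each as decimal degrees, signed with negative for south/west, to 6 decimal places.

1. 31.163866, -93.814815
2. 59.213567, 130.887215
3. -67.155133, -125.513970
4. 51.592630, 22.672720
5. -44.004513, -157.452623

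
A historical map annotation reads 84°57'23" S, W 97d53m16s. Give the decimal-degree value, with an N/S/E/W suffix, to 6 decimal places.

84.956389° S, 97.887778° W

Lat: 84° + 57/60 + 23/3600 = 84 + 0.950000 + 0.006389 = 84.9563889
Longitude: 97 + 53/60 + 16/3600 = 97.8877778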